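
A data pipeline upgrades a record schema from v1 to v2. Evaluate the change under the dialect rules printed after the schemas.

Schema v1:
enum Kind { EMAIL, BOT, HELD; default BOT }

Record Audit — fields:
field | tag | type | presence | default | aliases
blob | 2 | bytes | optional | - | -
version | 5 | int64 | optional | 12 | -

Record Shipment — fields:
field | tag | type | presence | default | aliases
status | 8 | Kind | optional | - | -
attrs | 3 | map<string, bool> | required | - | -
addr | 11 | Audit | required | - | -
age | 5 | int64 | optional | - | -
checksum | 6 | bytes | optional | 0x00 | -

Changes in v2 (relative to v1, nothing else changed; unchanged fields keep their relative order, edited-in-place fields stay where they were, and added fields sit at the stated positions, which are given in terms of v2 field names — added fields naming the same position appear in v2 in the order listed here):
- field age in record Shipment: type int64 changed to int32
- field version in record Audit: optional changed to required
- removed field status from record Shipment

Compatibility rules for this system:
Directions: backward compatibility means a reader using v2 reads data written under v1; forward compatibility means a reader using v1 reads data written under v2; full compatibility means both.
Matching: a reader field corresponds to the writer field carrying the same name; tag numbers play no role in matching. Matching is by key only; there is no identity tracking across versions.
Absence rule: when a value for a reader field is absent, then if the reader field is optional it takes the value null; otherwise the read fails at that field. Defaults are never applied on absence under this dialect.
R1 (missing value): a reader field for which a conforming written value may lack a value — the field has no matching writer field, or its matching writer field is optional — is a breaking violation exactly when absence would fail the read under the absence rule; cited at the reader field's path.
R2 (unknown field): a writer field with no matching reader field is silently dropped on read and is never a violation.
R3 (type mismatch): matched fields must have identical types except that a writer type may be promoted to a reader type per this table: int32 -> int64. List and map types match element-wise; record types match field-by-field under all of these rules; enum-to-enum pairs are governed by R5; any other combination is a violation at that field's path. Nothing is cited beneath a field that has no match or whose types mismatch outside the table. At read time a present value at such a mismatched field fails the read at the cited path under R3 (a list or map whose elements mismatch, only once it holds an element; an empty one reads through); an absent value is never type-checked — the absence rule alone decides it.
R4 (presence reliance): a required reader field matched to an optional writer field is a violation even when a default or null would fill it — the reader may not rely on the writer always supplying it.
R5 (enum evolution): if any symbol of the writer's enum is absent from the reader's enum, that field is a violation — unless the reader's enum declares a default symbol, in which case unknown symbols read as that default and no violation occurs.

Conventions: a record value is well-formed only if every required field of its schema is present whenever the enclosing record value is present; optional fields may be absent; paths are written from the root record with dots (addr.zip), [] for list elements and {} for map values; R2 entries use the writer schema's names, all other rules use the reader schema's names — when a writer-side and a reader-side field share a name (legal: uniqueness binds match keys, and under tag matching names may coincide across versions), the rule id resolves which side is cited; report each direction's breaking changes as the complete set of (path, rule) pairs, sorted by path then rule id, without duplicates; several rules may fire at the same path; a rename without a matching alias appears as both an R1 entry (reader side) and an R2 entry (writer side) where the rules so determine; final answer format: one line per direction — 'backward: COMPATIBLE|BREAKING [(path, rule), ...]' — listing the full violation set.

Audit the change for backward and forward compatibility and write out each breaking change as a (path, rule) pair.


backward: BREAKING [(addr.version, R1), (addr.version, R4), (age, R3)]; forward: COMPATIBLE []

arrows below run writer -> reader for Shipment
backward pass over Shipment, reader schema v2, writer schema v1:
  writer required, map<string, bool> -> map<string, bool>: reader attrs maps from writer attrs
  writer required, Audit -> Audit: reader addr maps from writer addr
  writer optional, int64 -> int32: reader age maps from writer age
  writer optional, bytes -> bytes: reader checksum maps from writer checksum
  writer status: unknown to reader
  writer optional, bytes -> bytes: reader addr.blob maps from writer addr.blob
  writer optional, int64 -> int64: reader addr.version maps from writer addr.version
  violation R1 at addr.version
  violation R4 at addr.version
  violation R3 at age
  => backward: BREAKING (3)
forward pass over Shipment, reader schema v1, writer schema v2:
  no writer field matches reader status
  writer required, map<string, bool> -> map<string, bool>: reader attrs maps from writer attrs
  writer required, Audit -> Audit: reader addr maps from writer addr
  writer optional, int32 -> int64: reader age maps from writer age
  writer optional, bytes -> bytes: reader checksum maps from writer checksum
  writer optional, bytes -> bytes: reader addr.blob maps from writer addr.blob
  writer required, int64 -> int64: reader addr.version maps from writer addr.version
  => forward: COMPATIBLE


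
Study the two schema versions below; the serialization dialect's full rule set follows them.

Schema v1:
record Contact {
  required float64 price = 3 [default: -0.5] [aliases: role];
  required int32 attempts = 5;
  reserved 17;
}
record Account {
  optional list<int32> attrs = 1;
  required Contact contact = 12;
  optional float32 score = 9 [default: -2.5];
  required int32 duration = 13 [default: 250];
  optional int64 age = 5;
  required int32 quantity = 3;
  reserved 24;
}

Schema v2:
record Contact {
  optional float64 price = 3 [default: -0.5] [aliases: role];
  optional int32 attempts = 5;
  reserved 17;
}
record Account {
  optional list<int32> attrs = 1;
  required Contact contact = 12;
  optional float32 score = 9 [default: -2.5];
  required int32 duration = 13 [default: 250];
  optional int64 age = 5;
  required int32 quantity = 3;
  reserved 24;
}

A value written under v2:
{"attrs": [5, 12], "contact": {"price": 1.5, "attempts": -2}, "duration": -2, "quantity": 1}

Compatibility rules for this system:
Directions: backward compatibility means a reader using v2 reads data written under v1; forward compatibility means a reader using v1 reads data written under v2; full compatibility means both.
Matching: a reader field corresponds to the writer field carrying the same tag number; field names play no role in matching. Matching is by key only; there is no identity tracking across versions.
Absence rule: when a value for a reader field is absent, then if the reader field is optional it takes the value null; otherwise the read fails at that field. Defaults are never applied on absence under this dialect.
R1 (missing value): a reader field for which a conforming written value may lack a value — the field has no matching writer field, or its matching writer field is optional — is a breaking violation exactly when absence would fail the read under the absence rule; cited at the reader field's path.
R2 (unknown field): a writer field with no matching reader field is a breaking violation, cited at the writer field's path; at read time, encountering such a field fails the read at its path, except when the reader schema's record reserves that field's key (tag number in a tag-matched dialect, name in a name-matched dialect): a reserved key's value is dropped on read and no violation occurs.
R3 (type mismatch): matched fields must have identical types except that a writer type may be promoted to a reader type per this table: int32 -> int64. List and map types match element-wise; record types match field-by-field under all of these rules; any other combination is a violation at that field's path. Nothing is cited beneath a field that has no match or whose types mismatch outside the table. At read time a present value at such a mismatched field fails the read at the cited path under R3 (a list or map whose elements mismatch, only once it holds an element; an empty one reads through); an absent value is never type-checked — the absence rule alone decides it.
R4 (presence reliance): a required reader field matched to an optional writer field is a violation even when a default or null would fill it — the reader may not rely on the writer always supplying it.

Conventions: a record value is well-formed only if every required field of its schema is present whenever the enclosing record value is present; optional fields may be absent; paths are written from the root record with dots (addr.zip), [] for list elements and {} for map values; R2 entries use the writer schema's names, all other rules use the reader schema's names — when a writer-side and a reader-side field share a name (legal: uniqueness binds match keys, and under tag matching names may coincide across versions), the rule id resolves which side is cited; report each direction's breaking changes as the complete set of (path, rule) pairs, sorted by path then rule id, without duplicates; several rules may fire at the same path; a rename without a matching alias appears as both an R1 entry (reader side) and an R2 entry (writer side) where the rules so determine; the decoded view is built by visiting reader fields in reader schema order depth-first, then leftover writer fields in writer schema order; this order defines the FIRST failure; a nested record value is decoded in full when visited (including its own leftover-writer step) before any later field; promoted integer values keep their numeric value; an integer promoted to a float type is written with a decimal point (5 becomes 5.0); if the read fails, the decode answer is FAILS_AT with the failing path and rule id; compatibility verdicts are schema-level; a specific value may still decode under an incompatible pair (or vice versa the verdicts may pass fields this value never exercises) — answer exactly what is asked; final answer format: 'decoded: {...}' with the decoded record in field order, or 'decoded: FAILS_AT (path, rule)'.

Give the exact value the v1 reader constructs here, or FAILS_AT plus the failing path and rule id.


arrows below run writer -> reader for Account
decoding the Account value with the v1 reader:
  attrs := [5, 12]
  contact.price := 1.5
  contact.attempts := -2
  score := null (absent, optional -> null)
  duration := -2
  age := null (absent, optional -> null)
  quantity := 1
  => decoded: {"attrs": [5, 12], "contact": {"price": 1.5, "attempts": -2}, "score": null, "duration": -2, "age": null, "quantity": 1}
remaining Account differences; none change what is asked:
  field attempts in record Contact: required changed to optional -> matters for Account compatibility verdicts, not for this value's decode
  field price in record Contact: required changed to optional -> matters for Account compatibility verdicts, not for this value's decode

decoded: {"attrs": [5, 12], "contact": {"price": 1.5, "attempts": -2}, "score": null, "duration": -2, "age": null, "quantity": 1}


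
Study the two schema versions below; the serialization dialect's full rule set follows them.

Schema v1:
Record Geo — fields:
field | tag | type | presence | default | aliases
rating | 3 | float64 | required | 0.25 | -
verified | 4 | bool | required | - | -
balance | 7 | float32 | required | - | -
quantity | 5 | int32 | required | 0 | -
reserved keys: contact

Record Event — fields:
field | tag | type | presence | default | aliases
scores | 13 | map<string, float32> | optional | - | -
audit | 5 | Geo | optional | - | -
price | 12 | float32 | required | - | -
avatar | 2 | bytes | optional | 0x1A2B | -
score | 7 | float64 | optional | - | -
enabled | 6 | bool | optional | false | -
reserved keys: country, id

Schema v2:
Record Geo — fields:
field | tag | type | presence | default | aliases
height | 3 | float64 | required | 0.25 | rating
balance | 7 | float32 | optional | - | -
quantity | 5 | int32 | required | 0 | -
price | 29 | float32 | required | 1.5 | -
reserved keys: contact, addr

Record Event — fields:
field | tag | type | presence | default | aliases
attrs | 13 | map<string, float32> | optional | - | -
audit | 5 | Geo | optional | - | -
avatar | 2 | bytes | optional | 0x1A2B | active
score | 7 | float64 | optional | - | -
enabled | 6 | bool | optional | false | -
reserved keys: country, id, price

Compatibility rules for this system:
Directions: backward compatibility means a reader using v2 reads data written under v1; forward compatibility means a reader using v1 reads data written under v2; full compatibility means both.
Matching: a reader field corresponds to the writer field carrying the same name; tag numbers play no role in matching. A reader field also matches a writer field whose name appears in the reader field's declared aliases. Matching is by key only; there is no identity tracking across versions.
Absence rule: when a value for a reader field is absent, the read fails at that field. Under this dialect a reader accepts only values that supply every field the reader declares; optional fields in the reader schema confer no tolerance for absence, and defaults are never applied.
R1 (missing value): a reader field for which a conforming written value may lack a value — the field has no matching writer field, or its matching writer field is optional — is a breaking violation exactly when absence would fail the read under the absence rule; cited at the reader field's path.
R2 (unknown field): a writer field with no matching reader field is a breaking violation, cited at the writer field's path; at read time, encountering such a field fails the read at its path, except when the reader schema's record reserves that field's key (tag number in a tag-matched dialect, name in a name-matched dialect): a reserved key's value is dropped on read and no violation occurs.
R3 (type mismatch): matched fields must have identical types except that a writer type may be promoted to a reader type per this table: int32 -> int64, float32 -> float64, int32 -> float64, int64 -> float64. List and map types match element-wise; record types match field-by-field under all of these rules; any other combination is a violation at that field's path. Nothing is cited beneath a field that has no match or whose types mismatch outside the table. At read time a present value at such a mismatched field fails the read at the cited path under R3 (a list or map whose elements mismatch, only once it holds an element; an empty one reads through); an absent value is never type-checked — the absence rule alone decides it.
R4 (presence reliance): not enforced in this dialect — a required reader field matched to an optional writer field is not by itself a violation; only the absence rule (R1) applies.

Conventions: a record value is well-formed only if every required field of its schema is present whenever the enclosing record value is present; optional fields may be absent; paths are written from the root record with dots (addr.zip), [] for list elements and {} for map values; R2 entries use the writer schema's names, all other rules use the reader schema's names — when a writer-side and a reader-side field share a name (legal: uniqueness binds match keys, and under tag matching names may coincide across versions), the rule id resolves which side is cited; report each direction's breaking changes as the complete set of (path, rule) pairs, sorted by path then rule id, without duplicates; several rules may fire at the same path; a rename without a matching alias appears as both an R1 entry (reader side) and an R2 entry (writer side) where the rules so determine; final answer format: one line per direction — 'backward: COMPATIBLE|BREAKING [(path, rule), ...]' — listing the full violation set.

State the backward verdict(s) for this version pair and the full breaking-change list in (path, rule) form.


backward: BREAKING [(attrs, R1), (audit, R1), (audit.price, R1), (audit.verified, R2), (avatar, R1), (enabled, R1), (score, R1), (scores, R2)]

arrows below run writer -> reader for Event
checking backward for Event: reader v2 against writer v1:
  attrs: no writer-side match
  Geo -> Geo, writer optional: audit aligns to audit
  bytes -> bytes, writer optional: avatar aligns to avatar
  float64 -> float64, writer optional: score aligns to score
  bool -> bool, writer optional: enabled aligns to enabled
  writer scores: unknown to reader
  writer price: unknown to reader
  float64 -> float64, writer required: audit.height aligns to audit.rating
  float32 -> float32, writer required: audit.balance aligns to audit.balance
  int32 -> int32, writer required: audit.quantity aligns to audit.quantity
  audit.price: no writer-side match
  writer audit.verified: unknown to reader
  breaking: (attrs, R1)
  breaking: (audit, R1)
  breaking: (audit.price, R1)
  breaking: (audit.verified, R2)
  breaking: (avatar, R1)
  breaking: (enabled, R1)
  breaking: (score, R1)
  breaking: (scores, R2)
  backward on Event therefore BREAKING (8)
the rest of the Event diff is inert for this question:
  field balance in record Geo: required changed to optional -> affects forward compatibility only, which is not asked
  renamed field rating to height in record Geo (alias rating declared on the renamed field) -> affects forward compatibility only, which is not asked
  removed field price from record Event (its key "price" joins the reserved list) -> affects forward compatibility only, which is not asked


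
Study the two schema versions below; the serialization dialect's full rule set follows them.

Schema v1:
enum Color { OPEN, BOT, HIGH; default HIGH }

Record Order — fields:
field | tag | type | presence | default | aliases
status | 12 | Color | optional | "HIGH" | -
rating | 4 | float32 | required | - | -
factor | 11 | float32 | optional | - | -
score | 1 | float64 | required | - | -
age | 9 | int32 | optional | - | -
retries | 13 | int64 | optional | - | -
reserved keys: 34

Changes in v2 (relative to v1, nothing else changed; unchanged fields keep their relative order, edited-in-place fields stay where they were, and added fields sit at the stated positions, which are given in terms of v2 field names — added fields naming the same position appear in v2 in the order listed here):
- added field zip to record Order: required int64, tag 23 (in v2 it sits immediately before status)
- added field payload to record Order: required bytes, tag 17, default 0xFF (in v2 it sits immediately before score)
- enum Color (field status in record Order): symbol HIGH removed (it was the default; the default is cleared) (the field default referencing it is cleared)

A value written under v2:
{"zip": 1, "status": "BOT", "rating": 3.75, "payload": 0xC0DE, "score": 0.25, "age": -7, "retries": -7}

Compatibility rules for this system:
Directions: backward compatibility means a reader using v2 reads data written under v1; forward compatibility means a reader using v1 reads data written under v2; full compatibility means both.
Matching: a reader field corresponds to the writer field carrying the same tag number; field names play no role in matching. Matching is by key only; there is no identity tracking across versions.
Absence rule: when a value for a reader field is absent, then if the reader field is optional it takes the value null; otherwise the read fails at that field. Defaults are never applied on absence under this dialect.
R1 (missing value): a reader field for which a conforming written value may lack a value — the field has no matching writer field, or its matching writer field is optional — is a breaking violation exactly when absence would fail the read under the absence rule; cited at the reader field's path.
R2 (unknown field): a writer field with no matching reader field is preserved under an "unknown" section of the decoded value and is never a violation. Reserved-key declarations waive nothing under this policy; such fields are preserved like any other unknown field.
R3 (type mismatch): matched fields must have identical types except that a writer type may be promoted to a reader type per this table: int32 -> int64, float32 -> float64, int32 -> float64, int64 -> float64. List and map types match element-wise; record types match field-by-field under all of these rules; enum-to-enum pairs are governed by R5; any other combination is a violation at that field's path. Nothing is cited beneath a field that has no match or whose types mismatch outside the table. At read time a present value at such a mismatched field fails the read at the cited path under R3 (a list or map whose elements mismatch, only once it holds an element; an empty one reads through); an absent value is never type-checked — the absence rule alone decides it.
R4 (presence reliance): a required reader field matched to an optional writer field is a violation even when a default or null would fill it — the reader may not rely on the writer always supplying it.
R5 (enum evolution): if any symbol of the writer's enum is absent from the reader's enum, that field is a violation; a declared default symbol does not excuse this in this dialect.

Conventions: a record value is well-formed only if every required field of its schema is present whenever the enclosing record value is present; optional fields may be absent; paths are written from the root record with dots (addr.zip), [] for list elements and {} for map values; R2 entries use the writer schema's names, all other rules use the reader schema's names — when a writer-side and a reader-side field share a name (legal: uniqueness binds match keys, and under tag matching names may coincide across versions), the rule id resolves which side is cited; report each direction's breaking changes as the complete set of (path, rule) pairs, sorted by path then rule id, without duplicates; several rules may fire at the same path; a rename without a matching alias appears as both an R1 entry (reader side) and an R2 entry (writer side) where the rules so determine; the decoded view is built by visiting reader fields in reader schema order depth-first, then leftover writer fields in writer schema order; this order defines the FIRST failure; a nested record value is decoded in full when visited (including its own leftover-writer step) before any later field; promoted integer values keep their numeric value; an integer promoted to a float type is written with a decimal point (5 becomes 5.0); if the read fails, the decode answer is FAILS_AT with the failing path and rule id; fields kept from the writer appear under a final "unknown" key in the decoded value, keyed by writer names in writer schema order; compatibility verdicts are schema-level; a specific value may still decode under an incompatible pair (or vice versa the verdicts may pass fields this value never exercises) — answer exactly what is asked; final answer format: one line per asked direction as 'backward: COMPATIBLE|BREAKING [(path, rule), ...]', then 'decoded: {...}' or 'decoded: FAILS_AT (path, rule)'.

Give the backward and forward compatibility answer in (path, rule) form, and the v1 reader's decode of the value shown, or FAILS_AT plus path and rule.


backward: BREAKING [(payload, R1), (status, R5), (zip, R1)]; forward: COMPATIBLE []; decoded: {"status": "BOT", "rating": 3.75, "factor": null, "score": 0.25, "age": -7, "retries": -7, "unknown": {"zip": 1, "payload": 0xC0DE}}

each type pair in Order: writer, then reader
backward for Order (reader v2, writer v1):
  no writer field matches reader zip
  status: Color -> Color, writer optional; from status
  rating: float32 -> float32, writer required; from rating
  factor: float32 -> float32, writer optional; from factor
  no writer field matches reader payload
  score: float64 -> float64, writer required; from score
  age: int32 -> int32, writer optional; from age
  retries: int64 -> int64, writer optional; from retries
  rule R1 violated at payload
  rule R5 violated at status
  rule R1 violated at zip
  => 3 violation(s): backward is BREAKING for Order
forward for Order (reader v1, writer v2):
  status: Color -> Color, writer optional; from status
  rating: float32 -> float32, writer required; from rating
  factor: float32 -> float32, writer optional; from factor
  score: float64 -> float64, writer required; from score
  age: int32 -> int32, writer optional; from age
  retries: int64 -> int64, writer optional; from retries
  writer zip: unknown to reader
  writer payload: unknown to reader
  nothing fires on Order: forward is COMPATIBLE
decoding the Order value with the v1 reader:
  status := "BOT"
  rating := 3.75
  factor := null (not supplied -> null)
  score := 0.25
  age := -7
  retries := -7
  writer zip: kept under "unknown"
  writer payload: kept under "unknown"
  => decoded: {"status": "BOT", "rating": 3.75, "factor": null, "score": 0.25, "age": -7, "retries": -7, "unknown": {"zip": 1, "payload": 0xC0DE}}


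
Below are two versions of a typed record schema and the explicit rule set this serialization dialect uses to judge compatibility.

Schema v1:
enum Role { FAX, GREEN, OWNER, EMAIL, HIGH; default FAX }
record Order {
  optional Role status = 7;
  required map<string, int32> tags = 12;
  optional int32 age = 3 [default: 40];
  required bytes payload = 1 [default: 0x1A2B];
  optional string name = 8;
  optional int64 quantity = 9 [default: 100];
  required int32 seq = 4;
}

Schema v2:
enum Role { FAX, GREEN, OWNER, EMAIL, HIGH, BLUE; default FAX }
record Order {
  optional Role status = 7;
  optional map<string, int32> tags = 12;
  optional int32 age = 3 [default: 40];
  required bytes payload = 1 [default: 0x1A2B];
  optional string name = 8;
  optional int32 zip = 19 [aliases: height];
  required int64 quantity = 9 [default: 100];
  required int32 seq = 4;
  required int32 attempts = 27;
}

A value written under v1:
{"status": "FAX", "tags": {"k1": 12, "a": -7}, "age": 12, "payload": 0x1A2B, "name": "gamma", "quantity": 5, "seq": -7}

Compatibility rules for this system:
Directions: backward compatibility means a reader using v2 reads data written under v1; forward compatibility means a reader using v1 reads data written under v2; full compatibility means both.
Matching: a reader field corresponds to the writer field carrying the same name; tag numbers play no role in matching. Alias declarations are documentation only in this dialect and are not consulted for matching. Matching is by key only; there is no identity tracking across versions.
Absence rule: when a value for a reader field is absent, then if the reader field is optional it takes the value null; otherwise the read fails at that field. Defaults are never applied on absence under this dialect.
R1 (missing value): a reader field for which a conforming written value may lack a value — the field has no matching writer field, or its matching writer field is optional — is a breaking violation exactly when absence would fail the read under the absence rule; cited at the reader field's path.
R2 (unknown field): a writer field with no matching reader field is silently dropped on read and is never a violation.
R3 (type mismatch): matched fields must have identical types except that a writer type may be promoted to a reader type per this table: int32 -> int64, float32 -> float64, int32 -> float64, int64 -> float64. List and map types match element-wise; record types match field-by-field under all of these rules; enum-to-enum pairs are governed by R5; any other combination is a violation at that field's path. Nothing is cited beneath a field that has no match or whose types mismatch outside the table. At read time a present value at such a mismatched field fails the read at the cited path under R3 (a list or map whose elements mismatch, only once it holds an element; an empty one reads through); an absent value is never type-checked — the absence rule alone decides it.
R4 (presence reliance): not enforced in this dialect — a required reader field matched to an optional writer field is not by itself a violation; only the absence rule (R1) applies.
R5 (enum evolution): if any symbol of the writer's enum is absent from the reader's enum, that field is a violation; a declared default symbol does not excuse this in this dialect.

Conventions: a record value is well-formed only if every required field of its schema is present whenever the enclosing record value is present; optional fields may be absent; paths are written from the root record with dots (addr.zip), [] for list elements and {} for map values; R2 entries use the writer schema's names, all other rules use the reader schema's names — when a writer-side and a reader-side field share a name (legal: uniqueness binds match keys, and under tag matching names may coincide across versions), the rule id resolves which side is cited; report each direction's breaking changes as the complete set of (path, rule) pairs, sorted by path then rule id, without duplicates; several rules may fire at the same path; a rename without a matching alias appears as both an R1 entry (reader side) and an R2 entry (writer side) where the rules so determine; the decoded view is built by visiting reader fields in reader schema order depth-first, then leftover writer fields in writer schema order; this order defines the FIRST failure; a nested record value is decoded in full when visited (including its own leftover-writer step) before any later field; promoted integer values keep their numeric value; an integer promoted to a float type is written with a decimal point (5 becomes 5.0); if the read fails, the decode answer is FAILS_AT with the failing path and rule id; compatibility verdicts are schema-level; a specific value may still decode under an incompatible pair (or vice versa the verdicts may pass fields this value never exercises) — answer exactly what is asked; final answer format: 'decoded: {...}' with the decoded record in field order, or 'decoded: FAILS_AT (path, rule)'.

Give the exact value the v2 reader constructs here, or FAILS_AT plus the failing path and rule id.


decoded: FAILS_AT (attempts, R1)

in Order below, arrows point writer -> reader
decode (reader v2):
  status := "FAX"
  tags := {"k1": 12, "a": -7}
  age := 12
  payload := 0x1A2B
  name := "gamma"
  zip := null (not supplied -> null)
  quantity := 5
  seq := -7
  read fails at attempts under R1 (no fill)
  => FAILS_AT (attempts, R1)
the other Order changes do not affect what is asked:
  field tags in record Order: required changed to optional -> changes Order's schema-level verdicts only — the decode of this value is the same
  field quantity in record Order: optional changed to required -> changes Order's schema-level verdicts only — the decode of this value is the same
  added field zip to record Order: optional int32, tag 19 (in v2 it sits immediately before quantity) -> inert under this dialect — no rule fires on Order and the result does not move
  enum Role (field status in record Order): symbol BLUE added -> changes Order's schema-level verdicts only — the decode of this value is the same


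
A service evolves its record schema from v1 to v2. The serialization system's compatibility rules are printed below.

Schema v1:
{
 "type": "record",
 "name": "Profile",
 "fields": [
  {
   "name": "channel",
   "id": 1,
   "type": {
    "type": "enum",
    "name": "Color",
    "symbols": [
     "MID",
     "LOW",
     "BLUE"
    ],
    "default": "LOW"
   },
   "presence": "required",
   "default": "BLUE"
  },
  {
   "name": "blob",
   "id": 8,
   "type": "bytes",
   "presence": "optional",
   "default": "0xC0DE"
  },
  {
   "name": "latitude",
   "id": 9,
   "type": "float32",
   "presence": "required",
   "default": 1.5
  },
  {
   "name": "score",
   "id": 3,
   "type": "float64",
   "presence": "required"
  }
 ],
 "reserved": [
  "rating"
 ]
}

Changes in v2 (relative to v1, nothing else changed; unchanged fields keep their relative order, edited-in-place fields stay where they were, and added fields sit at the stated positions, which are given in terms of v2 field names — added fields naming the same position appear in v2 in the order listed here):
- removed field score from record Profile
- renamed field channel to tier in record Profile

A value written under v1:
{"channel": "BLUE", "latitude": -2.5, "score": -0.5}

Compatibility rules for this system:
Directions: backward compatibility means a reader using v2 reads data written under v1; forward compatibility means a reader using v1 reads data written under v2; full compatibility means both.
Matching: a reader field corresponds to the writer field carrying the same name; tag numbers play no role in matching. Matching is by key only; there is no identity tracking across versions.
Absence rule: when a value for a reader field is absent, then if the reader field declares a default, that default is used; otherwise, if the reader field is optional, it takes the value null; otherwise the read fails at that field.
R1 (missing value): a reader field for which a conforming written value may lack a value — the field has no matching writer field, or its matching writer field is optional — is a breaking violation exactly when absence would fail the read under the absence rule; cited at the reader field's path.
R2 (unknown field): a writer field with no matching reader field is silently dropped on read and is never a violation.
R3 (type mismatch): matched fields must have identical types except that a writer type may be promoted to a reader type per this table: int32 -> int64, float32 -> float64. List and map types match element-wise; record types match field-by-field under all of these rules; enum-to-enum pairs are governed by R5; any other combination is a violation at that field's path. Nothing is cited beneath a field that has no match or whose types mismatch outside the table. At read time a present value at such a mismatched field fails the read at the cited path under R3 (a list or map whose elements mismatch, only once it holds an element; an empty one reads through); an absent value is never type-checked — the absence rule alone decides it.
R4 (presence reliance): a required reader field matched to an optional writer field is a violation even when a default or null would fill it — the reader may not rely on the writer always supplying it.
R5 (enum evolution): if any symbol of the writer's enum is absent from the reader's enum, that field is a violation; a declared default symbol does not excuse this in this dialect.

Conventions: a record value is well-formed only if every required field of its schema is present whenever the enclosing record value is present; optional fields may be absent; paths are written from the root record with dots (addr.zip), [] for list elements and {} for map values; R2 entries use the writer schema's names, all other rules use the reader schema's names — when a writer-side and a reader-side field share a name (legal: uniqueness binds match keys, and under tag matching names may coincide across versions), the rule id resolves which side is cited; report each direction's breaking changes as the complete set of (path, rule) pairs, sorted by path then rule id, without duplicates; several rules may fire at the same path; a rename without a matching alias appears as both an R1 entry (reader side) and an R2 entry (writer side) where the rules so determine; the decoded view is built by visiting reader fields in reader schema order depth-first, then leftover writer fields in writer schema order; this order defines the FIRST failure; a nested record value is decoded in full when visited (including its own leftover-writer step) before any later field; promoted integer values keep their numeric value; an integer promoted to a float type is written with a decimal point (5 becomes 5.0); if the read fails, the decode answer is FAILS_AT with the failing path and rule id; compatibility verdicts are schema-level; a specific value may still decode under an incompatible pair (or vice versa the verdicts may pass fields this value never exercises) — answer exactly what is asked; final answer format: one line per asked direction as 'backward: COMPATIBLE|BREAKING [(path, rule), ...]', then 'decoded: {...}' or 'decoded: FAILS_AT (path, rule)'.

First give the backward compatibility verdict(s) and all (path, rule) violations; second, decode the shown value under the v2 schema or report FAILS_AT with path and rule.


backward: COMPATIBLE []; decoded: {"tier": "BLUE", "blob": 0xC0DE, "latitude": -2.5}

in Profile below, arrows point writer -> reader
backward on Profile — v2 reading data written by v1:
  tier: no writer match
  writer optional, bytes -> bytes: reader blob maps from writer blob
  writer required, float32 -> float32: reader latitude maps from writer latitude
  leftover writer field: channel
  leftover writer field: score
  => no violations; backward on Profile: COMPATIBLE
migrating the Profile value to v2:
  tier := "BLUE" (absent -> default)
  blob := 0xC0DE (absent -> default)
  latitude := -2.5
  writer channel: unknown -> dropped
  writer score: unknown -> dropped
  => decoded: {"tier": "BLUE", "blob": 0xC0DE, "latitude": -2.5}


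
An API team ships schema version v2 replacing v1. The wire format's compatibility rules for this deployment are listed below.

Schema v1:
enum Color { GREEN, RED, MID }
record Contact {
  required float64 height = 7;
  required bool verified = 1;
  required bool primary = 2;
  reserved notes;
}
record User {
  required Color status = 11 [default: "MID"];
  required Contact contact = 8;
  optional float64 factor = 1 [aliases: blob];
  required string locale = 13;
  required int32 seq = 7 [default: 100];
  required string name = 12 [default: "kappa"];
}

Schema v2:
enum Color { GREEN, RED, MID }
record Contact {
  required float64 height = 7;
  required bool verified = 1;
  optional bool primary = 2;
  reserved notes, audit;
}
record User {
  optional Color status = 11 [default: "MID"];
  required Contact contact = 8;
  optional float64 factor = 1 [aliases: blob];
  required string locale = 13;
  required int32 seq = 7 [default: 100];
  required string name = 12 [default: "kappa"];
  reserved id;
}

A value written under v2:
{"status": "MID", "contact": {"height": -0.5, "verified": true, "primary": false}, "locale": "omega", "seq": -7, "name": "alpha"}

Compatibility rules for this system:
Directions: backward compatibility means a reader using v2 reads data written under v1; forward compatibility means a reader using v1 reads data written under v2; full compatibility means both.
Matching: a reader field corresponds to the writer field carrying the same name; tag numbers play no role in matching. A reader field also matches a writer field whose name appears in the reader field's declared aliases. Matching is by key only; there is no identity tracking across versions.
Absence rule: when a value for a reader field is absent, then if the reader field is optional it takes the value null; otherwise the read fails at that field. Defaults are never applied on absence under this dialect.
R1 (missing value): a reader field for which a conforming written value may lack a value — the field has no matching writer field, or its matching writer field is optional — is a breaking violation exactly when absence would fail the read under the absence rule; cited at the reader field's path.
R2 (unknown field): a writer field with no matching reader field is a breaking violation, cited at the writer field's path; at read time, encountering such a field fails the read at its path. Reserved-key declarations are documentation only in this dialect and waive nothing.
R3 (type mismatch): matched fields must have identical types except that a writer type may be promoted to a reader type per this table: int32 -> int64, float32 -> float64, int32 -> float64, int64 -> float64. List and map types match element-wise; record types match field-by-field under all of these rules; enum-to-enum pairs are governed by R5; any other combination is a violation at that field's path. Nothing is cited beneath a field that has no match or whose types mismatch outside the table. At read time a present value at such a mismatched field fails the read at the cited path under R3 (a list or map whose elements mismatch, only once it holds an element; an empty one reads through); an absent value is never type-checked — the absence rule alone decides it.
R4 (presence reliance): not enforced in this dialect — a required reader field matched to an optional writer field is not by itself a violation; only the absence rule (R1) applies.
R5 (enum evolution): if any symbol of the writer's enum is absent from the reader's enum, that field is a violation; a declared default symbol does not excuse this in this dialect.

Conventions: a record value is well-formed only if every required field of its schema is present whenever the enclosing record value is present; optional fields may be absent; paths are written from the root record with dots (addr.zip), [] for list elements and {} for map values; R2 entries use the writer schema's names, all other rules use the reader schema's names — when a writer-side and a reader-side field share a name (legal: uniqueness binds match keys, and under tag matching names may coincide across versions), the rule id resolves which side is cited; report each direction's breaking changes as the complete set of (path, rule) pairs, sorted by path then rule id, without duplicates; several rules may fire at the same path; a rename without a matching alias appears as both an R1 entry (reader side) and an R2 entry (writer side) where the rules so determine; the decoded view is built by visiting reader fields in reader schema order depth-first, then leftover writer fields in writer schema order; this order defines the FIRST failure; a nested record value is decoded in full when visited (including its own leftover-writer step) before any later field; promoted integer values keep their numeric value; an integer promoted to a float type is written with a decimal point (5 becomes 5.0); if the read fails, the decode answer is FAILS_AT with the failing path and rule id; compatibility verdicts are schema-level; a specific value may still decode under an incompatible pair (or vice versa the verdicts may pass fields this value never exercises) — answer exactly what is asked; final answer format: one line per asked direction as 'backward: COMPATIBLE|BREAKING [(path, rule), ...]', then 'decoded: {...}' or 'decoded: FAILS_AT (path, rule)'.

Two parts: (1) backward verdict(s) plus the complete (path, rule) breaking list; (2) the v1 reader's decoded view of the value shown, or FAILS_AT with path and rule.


backward: COMPATIBLE []; decoded: {"status": "MID", "contact": {"height": -0.5, "verified": true, "primary": false}, "factor": null, "locale": "omega", "seq": -7, "name": "alpha"}

in User below, arrows point writer -> reader
checking backward for User: reader v2 against writer v1:
  status: paired with writer status (Color -> Color; writer required)
  contact: paired with writer contact (Contact -> Contact; writer required)
  factor: paired with writer factor (float64 -> float64; writer optional)
  locale: paired with writer locale (string -> string; writer required)
  seq: paired with writer seq (int32 -> int32; writer required)
  name: paired with writer name (string -> string; writer required)
  contact.height: paired with writer contact.height (float64 -> float64; writer required)
  contact.verified: paired with writer contact.verified (bool -> bool; writer required)
  contact.primary: paired with writer contact.primary (bool -> bool; writer required)
  nothing fires on User: backward is COMPATIBLE
decoding the User value with the v1 reader:
  status := "MID"
  contact.height := -0.5
  contact.verified := true
  contact.primary := false
  factor := null (absent, optional -> null)
  locale := "omega"
  seq := -7
  name := "alpha"
  => decoded: {"status": "MID", "contact": {"height": -0.5, "verified": true, "primary": false}, "factor": null, "locale": "omega", "seq": -7, "name": "alpha"}
the rest of the User diff is inert for this question:
  field primary in record Contact: required changed to optional -> fires only in the forward direction of User, which is not asked here
  field status in record User: required changed to optional -> fires only in the forward direction of User, which is not asked here
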